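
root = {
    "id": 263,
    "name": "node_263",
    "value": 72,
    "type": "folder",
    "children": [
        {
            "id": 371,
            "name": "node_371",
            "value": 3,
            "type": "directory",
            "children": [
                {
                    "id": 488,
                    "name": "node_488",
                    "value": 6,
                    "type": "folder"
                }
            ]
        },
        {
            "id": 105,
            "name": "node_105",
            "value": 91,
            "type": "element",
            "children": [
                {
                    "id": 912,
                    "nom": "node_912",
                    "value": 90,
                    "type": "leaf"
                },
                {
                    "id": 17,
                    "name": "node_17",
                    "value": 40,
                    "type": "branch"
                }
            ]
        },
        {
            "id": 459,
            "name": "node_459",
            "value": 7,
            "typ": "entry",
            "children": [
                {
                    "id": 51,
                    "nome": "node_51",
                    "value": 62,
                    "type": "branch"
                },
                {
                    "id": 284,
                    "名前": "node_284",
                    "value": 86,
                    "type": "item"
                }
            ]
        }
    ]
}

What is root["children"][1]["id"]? 105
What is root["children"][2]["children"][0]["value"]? 62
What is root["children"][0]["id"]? 371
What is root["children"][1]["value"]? 91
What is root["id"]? 263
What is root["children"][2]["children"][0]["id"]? 51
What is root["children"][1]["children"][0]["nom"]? "node_912"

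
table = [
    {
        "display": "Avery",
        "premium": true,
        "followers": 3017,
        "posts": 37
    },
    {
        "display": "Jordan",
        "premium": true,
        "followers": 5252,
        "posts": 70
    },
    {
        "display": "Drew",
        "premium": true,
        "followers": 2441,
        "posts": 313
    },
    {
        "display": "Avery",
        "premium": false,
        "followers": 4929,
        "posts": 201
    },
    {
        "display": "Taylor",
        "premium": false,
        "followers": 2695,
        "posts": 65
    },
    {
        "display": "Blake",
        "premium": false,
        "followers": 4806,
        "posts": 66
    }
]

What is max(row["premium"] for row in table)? True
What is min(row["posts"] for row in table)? 37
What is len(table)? 6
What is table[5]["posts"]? 66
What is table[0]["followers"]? 3017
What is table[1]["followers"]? 5252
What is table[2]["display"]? "Drew"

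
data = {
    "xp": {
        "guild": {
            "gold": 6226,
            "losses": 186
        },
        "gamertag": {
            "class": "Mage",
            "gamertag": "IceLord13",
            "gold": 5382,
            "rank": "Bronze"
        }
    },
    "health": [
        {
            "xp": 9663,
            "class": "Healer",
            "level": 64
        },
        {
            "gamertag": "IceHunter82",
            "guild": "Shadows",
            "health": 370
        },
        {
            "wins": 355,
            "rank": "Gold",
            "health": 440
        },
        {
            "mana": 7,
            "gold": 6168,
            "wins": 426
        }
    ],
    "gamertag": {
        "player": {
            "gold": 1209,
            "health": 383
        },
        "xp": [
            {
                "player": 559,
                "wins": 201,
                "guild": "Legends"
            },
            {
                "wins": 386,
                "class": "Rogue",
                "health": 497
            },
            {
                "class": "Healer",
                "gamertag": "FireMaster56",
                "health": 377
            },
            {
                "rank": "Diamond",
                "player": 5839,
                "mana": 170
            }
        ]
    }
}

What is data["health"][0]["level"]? 64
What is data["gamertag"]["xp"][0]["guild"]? "Legends"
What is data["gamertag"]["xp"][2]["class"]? "Healer"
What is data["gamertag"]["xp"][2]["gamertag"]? "FireMaster56"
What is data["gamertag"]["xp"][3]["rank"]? "Diamond"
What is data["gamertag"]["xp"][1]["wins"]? 386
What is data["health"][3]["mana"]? 7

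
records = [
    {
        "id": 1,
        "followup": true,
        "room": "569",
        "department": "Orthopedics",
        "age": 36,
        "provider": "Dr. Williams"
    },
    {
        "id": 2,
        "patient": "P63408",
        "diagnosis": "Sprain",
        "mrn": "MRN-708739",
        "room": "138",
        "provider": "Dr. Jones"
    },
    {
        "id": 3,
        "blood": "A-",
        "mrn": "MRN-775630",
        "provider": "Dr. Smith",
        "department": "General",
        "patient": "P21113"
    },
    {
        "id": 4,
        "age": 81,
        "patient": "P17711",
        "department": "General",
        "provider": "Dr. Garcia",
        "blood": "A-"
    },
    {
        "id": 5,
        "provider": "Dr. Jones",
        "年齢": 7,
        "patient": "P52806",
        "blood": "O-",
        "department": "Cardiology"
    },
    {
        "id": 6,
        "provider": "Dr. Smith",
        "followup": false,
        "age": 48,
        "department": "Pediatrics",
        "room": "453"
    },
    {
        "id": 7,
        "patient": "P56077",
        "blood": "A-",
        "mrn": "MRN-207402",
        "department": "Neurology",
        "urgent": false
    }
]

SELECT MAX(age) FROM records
81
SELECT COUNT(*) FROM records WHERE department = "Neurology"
1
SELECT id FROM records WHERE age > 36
[4, 6]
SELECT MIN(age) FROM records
36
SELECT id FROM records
[1, 2, 3, 4, 5, 6, 7]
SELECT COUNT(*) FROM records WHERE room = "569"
1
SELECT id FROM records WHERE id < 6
[1, 2, 3, 4, 5]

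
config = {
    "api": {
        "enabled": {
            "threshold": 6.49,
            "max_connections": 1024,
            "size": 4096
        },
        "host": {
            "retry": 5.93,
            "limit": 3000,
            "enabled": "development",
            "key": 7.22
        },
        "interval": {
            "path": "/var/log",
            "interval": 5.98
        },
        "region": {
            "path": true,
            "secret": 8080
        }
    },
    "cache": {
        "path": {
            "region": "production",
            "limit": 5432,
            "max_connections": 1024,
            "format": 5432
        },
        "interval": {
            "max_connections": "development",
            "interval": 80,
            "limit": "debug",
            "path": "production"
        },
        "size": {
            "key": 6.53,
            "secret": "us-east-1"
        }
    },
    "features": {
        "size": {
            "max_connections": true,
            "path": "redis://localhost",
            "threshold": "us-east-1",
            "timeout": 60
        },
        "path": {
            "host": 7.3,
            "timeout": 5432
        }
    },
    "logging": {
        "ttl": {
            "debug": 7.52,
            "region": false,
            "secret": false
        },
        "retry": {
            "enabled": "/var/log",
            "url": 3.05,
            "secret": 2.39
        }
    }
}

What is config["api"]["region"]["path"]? True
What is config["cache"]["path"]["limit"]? 5432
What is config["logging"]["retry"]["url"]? 3.05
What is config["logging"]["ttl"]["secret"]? False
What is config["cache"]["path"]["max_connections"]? 1024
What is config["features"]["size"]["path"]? "redis://localhost"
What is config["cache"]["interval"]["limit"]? "debug"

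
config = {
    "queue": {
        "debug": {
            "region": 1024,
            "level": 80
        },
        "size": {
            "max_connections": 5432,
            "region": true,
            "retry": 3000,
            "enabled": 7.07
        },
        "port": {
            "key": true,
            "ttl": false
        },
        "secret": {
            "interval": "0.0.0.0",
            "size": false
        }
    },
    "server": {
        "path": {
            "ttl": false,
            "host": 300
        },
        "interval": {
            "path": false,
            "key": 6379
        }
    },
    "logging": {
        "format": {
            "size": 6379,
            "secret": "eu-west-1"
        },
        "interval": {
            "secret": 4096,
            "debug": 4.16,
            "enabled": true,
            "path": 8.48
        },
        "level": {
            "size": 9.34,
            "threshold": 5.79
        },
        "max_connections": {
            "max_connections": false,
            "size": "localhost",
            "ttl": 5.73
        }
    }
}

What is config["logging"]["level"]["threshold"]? 5.79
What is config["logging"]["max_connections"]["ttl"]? 5.73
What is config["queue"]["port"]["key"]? True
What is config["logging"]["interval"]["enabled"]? True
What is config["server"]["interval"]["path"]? False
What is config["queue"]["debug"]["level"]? 80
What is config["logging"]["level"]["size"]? 9.34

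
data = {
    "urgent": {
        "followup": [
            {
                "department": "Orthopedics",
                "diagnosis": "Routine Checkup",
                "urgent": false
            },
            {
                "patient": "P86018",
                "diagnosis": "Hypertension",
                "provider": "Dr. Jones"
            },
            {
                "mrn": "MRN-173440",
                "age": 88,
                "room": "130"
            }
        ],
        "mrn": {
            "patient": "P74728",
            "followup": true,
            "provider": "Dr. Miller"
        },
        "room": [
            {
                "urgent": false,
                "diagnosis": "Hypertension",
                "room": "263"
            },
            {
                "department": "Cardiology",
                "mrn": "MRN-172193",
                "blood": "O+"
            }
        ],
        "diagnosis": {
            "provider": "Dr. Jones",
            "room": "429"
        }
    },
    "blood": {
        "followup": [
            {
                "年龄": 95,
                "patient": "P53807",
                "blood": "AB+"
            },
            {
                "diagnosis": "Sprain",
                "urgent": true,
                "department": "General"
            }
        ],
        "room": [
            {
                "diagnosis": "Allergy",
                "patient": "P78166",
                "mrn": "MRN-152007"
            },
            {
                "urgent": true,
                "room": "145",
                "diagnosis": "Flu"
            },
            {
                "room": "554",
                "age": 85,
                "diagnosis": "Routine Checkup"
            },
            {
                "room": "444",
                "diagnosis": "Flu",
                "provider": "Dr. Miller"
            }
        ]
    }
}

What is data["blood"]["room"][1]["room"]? "145"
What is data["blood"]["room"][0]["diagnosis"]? "Allergy"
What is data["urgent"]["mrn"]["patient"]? "P74728"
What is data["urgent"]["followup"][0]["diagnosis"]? "Routine Checkup"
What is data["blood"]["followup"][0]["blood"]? "AB+"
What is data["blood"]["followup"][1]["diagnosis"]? "Sprain"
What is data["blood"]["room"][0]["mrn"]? "MRN-152007"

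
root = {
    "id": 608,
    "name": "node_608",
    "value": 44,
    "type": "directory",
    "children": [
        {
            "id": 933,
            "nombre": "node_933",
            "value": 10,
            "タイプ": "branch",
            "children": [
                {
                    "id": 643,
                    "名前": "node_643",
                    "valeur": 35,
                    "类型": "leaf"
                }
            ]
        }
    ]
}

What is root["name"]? "node_608"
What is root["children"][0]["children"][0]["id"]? 643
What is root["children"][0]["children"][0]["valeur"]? 35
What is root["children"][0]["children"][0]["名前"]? "node_643"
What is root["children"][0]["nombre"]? "node_933"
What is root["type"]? "directory"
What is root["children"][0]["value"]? 10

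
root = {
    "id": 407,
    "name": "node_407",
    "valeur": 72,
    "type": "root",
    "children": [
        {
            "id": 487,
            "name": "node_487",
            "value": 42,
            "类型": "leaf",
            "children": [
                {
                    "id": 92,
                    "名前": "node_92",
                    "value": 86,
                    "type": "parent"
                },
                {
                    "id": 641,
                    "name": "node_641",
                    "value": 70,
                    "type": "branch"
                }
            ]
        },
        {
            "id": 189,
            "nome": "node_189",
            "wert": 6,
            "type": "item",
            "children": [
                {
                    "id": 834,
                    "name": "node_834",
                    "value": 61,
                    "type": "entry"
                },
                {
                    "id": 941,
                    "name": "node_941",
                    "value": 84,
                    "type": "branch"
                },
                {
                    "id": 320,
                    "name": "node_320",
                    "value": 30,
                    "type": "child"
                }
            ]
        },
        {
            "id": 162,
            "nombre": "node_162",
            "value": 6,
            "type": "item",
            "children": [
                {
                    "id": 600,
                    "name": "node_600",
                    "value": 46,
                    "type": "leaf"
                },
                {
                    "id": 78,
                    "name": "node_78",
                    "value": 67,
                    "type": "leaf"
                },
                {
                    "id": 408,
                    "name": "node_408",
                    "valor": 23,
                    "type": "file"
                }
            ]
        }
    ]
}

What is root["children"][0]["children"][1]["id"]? 641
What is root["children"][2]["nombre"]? "node_162"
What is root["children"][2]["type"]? "item"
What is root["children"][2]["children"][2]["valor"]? 23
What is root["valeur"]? 72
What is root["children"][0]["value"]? 42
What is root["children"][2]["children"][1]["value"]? 67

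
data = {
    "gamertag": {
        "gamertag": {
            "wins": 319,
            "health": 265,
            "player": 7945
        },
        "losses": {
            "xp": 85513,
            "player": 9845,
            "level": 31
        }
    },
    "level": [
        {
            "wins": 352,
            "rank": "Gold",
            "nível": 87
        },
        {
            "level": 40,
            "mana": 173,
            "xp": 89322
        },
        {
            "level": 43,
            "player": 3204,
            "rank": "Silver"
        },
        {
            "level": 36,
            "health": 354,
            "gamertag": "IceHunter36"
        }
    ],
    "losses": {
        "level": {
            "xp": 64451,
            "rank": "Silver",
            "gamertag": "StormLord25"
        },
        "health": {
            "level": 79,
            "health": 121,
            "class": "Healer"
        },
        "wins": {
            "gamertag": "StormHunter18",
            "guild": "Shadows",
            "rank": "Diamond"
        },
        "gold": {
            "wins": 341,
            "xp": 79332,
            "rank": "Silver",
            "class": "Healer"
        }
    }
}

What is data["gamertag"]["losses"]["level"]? 31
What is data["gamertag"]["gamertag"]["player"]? 7945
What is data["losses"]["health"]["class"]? "Healer"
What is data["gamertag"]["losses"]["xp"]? 85513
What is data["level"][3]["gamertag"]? "IceHunter36"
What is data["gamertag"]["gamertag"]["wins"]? 319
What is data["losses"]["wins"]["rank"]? "Diamond"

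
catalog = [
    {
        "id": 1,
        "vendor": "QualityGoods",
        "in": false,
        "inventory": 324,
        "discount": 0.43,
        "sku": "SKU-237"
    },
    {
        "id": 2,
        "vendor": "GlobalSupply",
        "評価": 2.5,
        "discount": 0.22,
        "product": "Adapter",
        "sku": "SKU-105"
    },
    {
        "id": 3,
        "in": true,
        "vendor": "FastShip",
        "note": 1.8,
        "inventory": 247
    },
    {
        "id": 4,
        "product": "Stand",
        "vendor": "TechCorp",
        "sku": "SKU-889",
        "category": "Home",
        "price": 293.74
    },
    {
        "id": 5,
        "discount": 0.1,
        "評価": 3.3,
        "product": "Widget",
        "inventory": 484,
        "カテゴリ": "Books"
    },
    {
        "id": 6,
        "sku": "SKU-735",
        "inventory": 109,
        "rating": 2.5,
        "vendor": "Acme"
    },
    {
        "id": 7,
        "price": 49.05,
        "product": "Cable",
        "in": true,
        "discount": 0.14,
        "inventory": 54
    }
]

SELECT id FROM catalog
[1, 2, 3, 4, 5, 6, 7]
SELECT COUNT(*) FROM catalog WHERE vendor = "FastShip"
1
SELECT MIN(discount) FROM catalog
0.1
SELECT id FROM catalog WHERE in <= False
[1]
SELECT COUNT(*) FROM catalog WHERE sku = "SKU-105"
1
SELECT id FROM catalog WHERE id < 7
[1, 2, 3, 4, 5, 6]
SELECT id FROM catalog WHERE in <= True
[1, 3, 7]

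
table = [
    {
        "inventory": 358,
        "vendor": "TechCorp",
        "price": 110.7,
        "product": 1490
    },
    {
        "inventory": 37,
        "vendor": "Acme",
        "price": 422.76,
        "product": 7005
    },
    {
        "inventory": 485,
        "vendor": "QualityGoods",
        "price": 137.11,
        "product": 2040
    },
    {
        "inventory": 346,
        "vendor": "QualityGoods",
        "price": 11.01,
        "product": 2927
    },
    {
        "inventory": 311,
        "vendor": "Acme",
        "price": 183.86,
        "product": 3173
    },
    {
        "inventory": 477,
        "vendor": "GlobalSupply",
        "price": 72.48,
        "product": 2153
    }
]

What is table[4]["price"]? 183.86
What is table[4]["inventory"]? 311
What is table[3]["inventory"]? 346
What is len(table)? 6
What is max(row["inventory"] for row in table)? 485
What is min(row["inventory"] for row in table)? 37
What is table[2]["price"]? 137.11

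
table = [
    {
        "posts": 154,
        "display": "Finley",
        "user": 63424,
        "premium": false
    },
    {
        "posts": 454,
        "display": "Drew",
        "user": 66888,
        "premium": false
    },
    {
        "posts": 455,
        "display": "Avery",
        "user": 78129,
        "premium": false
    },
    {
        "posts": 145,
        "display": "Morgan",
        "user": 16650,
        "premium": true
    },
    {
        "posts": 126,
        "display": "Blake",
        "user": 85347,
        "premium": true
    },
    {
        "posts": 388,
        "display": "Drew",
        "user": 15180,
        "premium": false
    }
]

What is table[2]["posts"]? 455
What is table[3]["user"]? 16650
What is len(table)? 6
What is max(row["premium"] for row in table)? True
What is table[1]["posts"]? 454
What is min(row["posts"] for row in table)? 126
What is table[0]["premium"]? False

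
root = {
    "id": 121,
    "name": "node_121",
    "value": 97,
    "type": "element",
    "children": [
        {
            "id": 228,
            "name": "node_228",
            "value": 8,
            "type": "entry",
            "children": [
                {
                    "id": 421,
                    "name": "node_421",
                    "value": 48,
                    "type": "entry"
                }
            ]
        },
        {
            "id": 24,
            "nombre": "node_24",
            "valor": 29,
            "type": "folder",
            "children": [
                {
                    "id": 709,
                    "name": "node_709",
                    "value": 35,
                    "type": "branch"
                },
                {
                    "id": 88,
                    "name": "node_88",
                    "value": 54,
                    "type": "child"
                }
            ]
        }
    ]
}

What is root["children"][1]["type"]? "folder"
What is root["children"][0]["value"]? 8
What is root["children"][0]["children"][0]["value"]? 48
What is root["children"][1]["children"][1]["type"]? "child"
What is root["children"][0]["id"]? 228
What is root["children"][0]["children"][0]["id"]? 421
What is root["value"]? 97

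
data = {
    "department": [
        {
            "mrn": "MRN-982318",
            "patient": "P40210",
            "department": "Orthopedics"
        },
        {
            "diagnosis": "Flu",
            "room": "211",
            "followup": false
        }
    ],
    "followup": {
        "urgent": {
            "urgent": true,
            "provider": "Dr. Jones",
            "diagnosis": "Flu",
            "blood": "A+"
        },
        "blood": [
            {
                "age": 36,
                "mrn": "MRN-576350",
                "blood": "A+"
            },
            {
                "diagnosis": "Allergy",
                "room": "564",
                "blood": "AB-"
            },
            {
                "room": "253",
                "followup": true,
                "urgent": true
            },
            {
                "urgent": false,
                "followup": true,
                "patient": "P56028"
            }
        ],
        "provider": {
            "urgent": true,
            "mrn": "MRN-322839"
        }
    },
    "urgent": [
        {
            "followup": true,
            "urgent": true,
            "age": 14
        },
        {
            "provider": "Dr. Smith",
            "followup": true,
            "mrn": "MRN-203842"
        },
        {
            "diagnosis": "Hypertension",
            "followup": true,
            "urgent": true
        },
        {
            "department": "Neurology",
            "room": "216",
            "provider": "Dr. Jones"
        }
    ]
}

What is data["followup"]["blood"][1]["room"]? "564"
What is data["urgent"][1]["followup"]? True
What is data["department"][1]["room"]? "211"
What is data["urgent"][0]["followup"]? True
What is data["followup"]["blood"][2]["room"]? "253"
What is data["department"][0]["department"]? "Orthopedics"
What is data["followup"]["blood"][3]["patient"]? "P56028"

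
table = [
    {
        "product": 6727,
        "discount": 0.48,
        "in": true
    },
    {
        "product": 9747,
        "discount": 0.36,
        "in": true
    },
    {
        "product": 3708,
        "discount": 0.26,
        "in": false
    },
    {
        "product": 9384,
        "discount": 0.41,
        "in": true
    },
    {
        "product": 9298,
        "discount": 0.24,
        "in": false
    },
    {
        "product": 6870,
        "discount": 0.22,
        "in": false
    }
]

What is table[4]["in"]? False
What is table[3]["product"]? 9384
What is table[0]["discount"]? 0.48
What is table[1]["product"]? 9747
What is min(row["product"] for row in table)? 3708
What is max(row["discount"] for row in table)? 0.48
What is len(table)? 6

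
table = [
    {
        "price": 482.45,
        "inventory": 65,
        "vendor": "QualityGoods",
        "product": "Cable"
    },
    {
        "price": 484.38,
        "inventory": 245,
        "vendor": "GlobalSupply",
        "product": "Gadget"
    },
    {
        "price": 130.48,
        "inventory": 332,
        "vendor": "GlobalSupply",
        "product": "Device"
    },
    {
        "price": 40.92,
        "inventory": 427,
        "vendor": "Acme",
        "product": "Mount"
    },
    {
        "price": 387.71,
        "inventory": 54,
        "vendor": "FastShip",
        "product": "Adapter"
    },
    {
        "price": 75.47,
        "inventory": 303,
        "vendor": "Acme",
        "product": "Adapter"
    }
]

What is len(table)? 6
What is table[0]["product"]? "Cable"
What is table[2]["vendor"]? "GlobalSupply"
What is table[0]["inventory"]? 65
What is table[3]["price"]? 40.92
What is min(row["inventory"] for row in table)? 54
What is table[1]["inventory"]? 245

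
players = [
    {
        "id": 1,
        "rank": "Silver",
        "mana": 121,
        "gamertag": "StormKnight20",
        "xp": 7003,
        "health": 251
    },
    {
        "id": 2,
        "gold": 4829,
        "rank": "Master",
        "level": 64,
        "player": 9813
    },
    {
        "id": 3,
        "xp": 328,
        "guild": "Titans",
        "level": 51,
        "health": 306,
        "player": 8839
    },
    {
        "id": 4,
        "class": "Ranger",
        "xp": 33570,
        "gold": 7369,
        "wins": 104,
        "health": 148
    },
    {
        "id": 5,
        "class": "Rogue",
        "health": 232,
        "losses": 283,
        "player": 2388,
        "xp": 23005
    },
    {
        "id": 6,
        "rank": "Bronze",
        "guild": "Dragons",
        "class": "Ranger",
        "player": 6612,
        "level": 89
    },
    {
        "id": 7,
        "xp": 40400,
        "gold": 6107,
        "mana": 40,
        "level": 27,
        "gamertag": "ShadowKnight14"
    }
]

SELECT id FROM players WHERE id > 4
[5, 6, 7]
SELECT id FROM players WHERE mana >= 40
[1, 7]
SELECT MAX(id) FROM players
7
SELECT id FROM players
[1, 2, 3, 4, 5, 6, 7]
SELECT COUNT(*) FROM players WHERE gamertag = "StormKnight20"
1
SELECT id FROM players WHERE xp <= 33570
[1, 3, 4, 5]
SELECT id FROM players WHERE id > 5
[6, 7]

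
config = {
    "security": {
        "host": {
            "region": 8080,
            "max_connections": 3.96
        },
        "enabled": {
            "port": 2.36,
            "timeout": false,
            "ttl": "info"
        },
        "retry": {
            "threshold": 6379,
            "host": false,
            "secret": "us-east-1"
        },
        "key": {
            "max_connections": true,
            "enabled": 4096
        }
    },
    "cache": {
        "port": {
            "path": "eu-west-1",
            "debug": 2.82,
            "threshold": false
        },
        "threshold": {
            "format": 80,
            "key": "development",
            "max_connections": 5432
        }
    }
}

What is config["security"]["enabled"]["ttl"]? "info"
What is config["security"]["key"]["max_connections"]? True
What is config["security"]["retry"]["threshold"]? 6379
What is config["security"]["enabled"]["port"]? 2.36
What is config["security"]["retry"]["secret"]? "us-east-1"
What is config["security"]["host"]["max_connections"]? 3.96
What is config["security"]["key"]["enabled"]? 4096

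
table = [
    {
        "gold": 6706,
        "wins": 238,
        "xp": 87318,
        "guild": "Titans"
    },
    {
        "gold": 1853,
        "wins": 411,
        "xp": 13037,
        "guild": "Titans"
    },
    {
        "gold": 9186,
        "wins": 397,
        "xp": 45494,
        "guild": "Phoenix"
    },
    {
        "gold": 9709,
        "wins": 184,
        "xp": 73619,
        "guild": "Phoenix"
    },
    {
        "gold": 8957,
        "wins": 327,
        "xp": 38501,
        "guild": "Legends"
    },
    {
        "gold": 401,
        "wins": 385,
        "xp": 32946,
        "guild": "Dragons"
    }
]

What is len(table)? 6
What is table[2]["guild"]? "Phoenix"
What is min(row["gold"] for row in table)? 401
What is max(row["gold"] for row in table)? 9709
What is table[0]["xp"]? 87318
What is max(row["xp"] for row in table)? 87318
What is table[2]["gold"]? 9186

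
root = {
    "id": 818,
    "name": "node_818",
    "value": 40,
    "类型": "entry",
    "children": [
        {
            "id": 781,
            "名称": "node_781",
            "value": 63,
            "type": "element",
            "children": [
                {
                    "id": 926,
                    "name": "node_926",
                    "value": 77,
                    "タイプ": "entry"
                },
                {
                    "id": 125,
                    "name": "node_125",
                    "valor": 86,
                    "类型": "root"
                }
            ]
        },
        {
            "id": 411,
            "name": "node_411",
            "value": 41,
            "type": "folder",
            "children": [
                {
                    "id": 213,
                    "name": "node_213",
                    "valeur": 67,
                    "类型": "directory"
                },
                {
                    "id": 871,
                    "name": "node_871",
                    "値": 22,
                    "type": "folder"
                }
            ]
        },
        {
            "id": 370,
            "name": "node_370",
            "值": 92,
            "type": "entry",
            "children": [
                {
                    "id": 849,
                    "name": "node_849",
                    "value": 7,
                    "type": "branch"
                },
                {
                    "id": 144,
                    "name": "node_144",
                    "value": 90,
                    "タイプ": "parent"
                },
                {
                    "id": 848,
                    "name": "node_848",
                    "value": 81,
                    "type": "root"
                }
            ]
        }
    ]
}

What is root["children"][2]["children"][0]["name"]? "node_849"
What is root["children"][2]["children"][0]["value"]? 7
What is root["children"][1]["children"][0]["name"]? "node_213"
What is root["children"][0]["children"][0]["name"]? "node_926"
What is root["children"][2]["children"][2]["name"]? "node_848"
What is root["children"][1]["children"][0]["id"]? 213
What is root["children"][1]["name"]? "node_411"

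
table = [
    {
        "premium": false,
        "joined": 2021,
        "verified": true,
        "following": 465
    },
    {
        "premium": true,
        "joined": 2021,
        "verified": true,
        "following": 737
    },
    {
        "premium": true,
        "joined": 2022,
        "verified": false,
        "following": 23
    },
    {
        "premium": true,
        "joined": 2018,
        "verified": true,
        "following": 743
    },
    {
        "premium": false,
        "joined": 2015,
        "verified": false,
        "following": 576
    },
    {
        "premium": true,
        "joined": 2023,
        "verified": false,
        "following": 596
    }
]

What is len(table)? 6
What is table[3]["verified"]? True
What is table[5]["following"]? 596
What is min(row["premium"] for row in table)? False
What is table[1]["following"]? 737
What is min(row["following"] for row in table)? 23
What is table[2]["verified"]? False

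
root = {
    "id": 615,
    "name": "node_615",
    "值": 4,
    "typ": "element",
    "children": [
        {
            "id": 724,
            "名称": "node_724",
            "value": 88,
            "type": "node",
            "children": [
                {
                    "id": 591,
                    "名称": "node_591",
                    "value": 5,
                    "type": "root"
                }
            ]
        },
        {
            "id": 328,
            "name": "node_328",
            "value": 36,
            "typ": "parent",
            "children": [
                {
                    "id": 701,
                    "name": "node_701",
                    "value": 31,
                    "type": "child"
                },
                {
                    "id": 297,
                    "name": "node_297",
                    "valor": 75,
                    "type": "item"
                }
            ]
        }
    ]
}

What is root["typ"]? "element"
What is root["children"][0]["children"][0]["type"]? "root"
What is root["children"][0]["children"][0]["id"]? 591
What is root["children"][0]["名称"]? "node_724"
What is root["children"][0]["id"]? 724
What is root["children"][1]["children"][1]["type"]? "item"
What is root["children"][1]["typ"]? "parent"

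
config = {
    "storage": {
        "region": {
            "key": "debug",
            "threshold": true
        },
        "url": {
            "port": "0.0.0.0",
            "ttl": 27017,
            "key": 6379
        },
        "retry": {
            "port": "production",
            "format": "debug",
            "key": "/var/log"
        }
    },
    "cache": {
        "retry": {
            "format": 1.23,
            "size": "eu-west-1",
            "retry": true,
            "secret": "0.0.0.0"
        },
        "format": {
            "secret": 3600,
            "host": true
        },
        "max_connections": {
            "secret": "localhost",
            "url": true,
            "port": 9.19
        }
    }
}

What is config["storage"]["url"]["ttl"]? 27017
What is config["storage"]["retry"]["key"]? "/var/log"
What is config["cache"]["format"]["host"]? True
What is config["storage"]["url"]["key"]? 6379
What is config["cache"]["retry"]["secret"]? "0.0.0.0"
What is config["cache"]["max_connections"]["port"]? 9.19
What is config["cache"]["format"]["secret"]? 3600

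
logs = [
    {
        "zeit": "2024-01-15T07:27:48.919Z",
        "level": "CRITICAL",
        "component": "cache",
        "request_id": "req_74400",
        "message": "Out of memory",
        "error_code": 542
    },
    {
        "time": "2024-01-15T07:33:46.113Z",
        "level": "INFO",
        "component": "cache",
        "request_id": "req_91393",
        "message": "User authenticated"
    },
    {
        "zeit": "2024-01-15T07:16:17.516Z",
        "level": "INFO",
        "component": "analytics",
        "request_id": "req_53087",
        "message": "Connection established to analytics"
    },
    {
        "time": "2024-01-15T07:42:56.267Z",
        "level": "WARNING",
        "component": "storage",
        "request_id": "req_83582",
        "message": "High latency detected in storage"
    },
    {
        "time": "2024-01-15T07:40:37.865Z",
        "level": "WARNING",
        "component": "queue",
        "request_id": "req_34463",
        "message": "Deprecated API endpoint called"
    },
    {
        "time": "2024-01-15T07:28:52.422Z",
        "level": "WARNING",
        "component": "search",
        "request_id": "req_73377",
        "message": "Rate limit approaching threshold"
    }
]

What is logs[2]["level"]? "INFO"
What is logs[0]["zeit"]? "2024-01-15T07:27:48.919Z"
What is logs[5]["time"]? "2024-01-15T07:28:52.422Z"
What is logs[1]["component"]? "cache"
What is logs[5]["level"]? "WARNING"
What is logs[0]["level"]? "CRITICAL"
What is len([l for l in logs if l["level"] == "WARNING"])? 3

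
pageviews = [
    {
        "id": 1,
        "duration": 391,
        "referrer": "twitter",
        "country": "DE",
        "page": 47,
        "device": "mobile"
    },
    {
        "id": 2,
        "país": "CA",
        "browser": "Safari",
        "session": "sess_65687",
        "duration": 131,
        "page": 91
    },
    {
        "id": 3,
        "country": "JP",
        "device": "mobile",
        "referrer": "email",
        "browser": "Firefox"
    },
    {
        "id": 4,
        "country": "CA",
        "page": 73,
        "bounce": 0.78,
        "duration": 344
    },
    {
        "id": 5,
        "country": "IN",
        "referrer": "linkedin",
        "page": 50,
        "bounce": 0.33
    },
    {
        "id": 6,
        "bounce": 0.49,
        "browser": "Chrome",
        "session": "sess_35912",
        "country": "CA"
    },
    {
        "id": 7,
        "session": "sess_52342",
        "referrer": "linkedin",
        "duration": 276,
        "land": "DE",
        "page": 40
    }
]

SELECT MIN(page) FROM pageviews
40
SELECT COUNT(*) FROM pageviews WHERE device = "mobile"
2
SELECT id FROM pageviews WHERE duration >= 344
[1, 4]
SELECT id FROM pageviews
[1, 2, 3, 4, 5, 6, 7]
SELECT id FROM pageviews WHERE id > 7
[]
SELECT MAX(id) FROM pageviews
7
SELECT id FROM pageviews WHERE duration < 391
[2, 4, 7]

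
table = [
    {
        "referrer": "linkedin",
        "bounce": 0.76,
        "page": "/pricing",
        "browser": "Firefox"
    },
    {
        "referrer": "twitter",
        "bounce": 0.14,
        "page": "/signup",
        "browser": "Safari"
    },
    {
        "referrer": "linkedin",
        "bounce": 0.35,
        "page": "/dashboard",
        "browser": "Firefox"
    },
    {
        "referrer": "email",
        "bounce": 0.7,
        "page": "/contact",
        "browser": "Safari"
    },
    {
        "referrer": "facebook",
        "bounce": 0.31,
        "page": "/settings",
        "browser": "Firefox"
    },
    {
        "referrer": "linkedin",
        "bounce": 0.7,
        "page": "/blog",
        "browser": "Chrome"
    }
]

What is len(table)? 6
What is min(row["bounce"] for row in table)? 0.14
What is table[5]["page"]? "/blog"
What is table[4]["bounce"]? 0.31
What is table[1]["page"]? "/signup"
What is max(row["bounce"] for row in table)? 0.76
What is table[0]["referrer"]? "linkedin"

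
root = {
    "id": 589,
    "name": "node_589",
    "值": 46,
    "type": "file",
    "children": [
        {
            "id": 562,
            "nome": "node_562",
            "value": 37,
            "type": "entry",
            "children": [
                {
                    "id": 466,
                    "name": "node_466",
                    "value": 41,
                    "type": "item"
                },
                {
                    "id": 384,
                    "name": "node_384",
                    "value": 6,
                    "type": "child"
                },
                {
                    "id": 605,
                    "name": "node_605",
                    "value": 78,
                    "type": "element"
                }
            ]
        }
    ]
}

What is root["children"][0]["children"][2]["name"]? "node_605"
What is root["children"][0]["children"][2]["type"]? "element"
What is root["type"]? "file"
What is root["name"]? "node_589"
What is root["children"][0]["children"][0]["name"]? "node_466"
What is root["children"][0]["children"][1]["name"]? "node_384"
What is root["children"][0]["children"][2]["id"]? 605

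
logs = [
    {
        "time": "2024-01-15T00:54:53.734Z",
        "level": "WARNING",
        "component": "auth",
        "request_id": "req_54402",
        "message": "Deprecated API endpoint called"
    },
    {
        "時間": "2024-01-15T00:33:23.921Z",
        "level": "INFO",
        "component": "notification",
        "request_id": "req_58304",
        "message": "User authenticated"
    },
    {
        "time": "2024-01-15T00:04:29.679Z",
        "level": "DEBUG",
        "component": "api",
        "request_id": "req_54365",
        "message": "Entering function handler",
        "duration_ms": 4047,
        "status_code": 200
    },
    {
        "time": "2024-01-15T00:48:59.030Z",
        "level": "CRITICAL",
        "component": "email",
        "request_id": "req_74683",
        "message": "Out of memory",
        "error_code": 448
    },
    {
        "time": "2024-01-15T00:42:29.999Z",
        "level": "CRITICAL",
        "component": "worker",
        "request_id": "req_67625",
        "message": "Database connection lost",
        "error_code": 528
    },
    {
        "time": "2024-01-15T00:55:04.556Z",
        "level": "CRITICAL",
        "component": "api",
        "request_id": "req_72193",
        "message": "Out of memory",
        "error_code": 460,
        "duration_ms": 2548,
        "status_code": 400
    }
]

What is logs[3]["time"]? "2024-01-15T00:48:59.030Z"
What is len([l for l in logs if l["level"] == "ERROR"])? 0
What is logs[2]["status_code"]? 200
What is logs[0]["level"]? "WARNING"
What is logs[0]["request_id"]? "req_54402"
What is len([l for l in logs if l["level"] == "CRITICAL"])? 3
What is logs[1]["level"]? "INFO"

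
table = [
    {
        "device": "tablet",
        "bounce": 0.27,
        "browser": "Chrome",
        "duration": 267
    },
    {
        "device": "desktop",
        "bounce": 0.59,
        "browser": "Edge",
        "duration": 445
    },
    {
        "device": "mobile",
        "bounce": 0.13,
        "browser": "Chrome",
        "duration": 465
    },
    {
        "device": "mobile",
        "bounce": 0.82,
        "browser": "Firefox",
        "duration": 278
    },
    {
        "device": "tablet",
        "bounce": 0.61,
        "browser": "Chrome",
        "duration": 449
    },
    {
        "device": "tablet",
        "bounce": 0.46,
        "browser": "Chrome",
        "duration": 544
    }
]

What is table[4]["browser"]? "Chrome"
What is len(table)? 6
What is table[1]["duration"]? 445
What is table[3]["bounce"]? 0.82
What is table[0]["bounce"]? 0.27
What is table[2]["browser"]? "Chrome"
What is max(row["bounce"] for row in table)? 0.82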